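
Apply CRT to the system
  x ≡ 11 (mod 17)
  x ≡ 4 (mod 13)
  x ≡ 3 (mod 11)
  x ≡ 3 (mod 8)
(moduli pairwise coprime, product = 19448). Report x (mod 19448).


Product of moduli M = 17 · 13 · 11 · 8 = 19448.
Merge one congruence at a time:
  Start: x ≡ 11 (mod 17).
  Combine with x ≡ 4 (mod 13); new modulus lcm = 221.
    Write x = 11 + 17·t and substitute into x ≡ 4 (mod 13): 17·t ≡ 4 − 11 = -7 (mod 13).
    Reduce coefficients mod 13: 4·t ≡ 6 (mod 13).
    The inverse of 4 mod 13 is 10 (since 4·10 = 40 = 3·13 + 1), so t ≡ 10·6 = 60 ≡ 8 (mod 13).
    Then x = 11 + 17·8 = 147, valid modulo lcm(17, 13) = 221: x ≡ 147 (mod 221).
  Combine with x ≡ 3 (mod 11); new modulus lcm = 2431.
    Write x = 147 + 221·t and substitute into x ≡ 3 (mod 11): 221·t ≡ 3 − 147 = -144 (mod 11).
    Reduce coefficients mod 11: 1·t ≡ 10 (mod 11).
    So t ≡ 10 (mod 11).
    Then x = 147 + 221·10 = 2357, valid modulo lcm(221, 11) = 2431: x ≡ 2357 (mod 2431).
  Combine with x ≡ 3 (mod 8); new modulus lcm = 19448.
    Write x = 2357 + 2431·t and substitute into x ≡ 3 (mod 8): 2431·t ≡ 3 − 2357 = -2354 (mod 8).
    Reduce coefficients mod 8: 7·t ≡ 6 (mod 8).
    The inverse of 7 mod 8 is 7 (since 7·7 = 49 = 6·8 + 1), so t ≡ 7·6 = 42 ≡ 2 (mod 8).
    Then x = 2357 + 2431·2 = 7219, valid modulo lcm(2431, 8) = 19448: x ≡ 7219 (mod 19448).
Verify against each original: 7219 mod 17 = 11, 7219 mod 13 = 4, 7219 mod 11 = 3, 7219 mod 8 = 3.

x ≡ 7219 (mod 19448).


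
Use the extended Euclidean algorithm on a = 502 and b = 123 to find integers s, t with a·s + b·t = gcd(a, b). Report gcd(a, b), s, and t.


Euclidean algorithm on (502, 123) — divide until remainder is 0:
  502 = 4 · 123 + 10
  123 = 12 · 10 + 3
  10 = 3 · 3 + 1
  3 = 3 · 1 + 0
gcd(502, 123) = 1.
Track Bezout coefficients alongside the remainders: start with r₀ = 502 = a·1 + b·0 (s = 1, t = 0) and r₁ = 123 = a·0 + b·1 (s = 0, t = 1); each new remainder r_{k+1} = r_{k-1} − q_k·r_k inherits s_{k+1} = s_{k-1} − q_k·s_k, t_{k+1} = t_{k-1} − q_k·t_k, so r_k = a·s_k + b·t_k at every step:
  q = 4: r = 10, s = 1 − 4·0 = 1, t = 0 − 4·1 = -4  (check: 502·1 + 123·(-4) = 10)
  q = 12: r = 3, s = 0 − 12·1 = -12, t = 1 − 12·(-4) = 49  (check: 502·(-12) + 123·49 = 3)
  q = 3: r = 1, s = 1 − 3·(-12) = 37, t = -4 − 3·49 = -151  (check: 502·37 + 123·(-151) = 1)
The row with r = 1 (the gcd) gives the Bezout coefficients s = 37, t = -151.
Result: 502 · (37) + 123 · (-151) = 1.

gcd(502, 123) = 1; s = 37, t = -151 (check: 502·37 + 123·(-151) = 1).


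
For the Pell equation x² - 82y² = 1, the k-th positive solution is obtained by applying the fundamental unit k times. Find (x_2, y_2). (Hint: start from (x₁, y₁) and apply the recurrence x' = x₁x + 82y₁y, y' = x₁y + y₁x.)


Step 1: Find the fundamental solution (x₁, y₁) of x² - 82y² = 1.
  Expand √82 as a continued fraction. a₀ = ⌊√82⌋ = 9; iterate m_{k+1} = d_k·a_k − m_k, d_{k+1} = (82 − m_{k+1}²)/d_k, a_{k+1} = ⌊(a₀ + m_{k+1})/d_{k+1}⌋ (starting m₀ = 0, d₀ = 1), with convergents p_k = a_k·p_{k-1} + p_{k-2}, q_k = a_k·q_{k-1} + q_{k-2} (p₋₁ = 1, q₋₁ = 0):
  k = 0: a₀ = 9; p₀/q₀ = 9/1; p₀² − 82·q₀² = 81 − 82 = -1.
  k = 1: m = 9, d = 1, a = ⌊(9 + 9)/1⌋ = 18; p/q = (18·9 + 1)/(18·1 + 0) = 163/18; p² − 82·q² = 26569 − 26568 = 1.
  The first convergent with p² − 82·q² = 1 gives the fundamental solution (x₁, y₁) = (163, 18).
Step 2: Apply the recurrence (x_{n+1}, y_{n+1}) = (x₁x_n + 82y₁y_n, x₁y_n + y₁x_n) repeatedly.
  From (x_1, y_1) = (163, 18): x_2 = 163·163 + 82·18·18 = 53137; y_2 = 163·18 + 18·163 = 5868.
Step 3: Verify x_2² - 82·y_2² = 2823540769 - 2823540768 = 1 (should be 1). ✓

(x_1, y_1) = (163, 18); (x_2, y_2) = (53137, 5868).


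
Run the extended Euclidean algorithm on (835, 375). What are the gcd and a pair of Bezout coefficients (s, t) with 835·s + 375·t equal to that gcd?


Euclidean algorithm on (835, 375) — divide until remainder is 0:
  835 = 2 · 375 + 85
  375 = 4 · 85 + 35
  85 = 2 · 35 + 15
  35 = 2 · 15 + 5
  15 = 3 · 5 + 0
gcd(835, 375) = 5.
Track Bezout coefficients alongside the remainders: start with r₀ = 835 = a·1 + b·0 (s = 1, t = 0) and r₁ = 375 = a·0 + b·1 (s = 0, t = 1); each new remainder r_{k+1} = r_{k-1} − q_k·r_k inherits s_{k+1} = s_{k-1} − q_k·s_k, t_{k+1} = t_{k-1} − q_k·t_k, so r_k = a·s_k + b·t_k at every step:
  q = 2: r = 85, s = 1 − 2·0 = 1, t = 0 − 2·1 = -2  (check: 835·1 + 375·(-2) = 85)
  q = 4: r = 35, s = 0 − 4·1 = -4, t = 1 − 4·(-2) = 9  (check: 835·(-4) + 375·9 = 35)
  q = 2: r = 15, s = 1 − 2·(-4) = 9, t = -2 − 2·9 = -20  (check: 835·9 + 375·(-20) = 15)
  q = 2: r = 5, s = -4 − 2·9 = -22, t = 9 − 2·(-20) = 49  (check: 835·(-22) + 375·49 = 5)
The row with r = 5 (the gcd) gives the Bezout coefficients s = -22, t = 49.
Result: 835 · (-22) + 375 · (49) = 5.

gcd(835, 375) = 5; s = -22, t = 49 (check: 835·(-22) + 375·49 = 5).


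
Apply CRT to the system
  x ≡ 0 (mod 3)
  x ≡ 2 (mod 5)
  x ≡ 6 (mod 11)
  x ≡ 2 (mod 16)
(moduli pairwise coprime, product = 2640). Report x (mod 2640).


Product of moduli M = 3 · 5 · 11 · 16 = 2640.
Merge one congruence at a time:
  Start: x ≡ 0 (mod 3).
  Combine with x ≡ 2 (mod 5); new modulus lcm = 15.
    Write x = 0 + 3·t and substitute into x ≡ 2 (mod 5): 3·t ≡ 2 − 0 = 2 (mod 5).
    The inverse of 3 mod 5 is 2 (since 3·2 = 6 = 1·5 + 1), so t ≡ 2·2 = 4 ≡ 4 (mod 5).
    Then x = 0 + 3·4 = 12, valid modulo lcm(3, 5) = 15: x ≡ 12 (mod 15).
  Combine with x ≡ 6 (mod 11); new modulus lcm = 165.
    Write x = 12 + 15·t and substitute into x ≡ 6 (mod 11): 15·t ≡ 6 − 12 = -6 (mod 11).
    Reduce coefficients mod 11: 4·t ≡ 5 (mod 11).
    The inverse of 4 mod 11 is 3 (since 4·3 = 12 = 1·11 + 1), so t ≡ 3·5 = 15 ≡ 4 (mod 11).
    Then x = 12 + 15·4 = 72, valid modulo lcm(15, 11) = 165: x ≡ 72 (mod 165).
  Combine with x ≡ 2 (mod 16); new modulus lcm = 2640.
    Write x = 72 + 165·t and substitute into x ≡ 2 (mod 16): 165·t ≡ 2 − 72 = -70 (mod 16).
    Reduce coefficients mod 16: 5·t ≡ 10 (mod 16).
    The inverse of 5 mod 16 is 13 (since 5·13 = 65 = 4·16 + 1), so t ≡ 13·10 = 130 ≡ 2 (mod 16).
    Then x = 72 + 165·2 = 402, valid modulo lcm(165, 16) = 2640: x ≡ 402 (mod 2640).
Verify against each original: 402 mod 3 = 0, 402 mod 5 = 2, 402 mod 11 = 6, 402 mod 16 = 2.

x ≡ 402 (mod 2640).


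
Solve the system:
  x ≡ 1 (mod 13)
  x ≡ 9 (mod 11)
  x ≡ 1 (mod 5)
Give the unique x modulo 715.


Moduli 13, 11, 5 are pairwise coprime; by CRT there is a unique solution modulo M = 13 · 11 · 5 = 715.
Solve pairwise, accumulating the modulus:
  Start with x ≡ 1 (mod 13).
  Combine with x ≡ 9 (mod 11): since gcd(13, 11) = 1, we get a unique residue mod 143.
    Write x = 1 + 13·t and substitute into x ≡ 9 (mod 11): 13·t ≡ 9 − 1 = 8 (mod 11).
    Reduce coefficients mod 11: 2·t ≡ 8 (mod 11).
    The inverse of 2 mod 11 is 6 (since 2·6 = 12 = 1·11 + 1), so t ≡ 6·8 = 48 ≡ 4 (mod 11).
    Then x = 1 + 13·4 = 53, valid modulo lcm(13, 11) = 143: x ≡ 53 (mod 143).
  Combine with x ≡ 1 (mod 5): since gcd(143, 5) = 1, we get a unique residue mod 715.
    Write x = 53 + 143·t and substitute into x ≡ 1 (mod 5): 143·t ≡ 1 − 53 = -52 (mod 5).
    Reduce coefficients mod 5: 3·t ≡ 3 (mod 5).
    The inverse of 3 mod 5 is 2 (since 3·2 = 6 = 1·5 + 1), so t ≡ 2·3 = 6 ≡ 1 (mod 5).
    Then x = 53 + 143·1 = 196, valid modulo lcm(143, 5) = 715: x ≡ 196 (mod 715).
Verify: 196 mod 13 = 1 ✓, 196 mod 11 = 9 ✓, 196 mod 5 = 1 ✓.

x ≡ 196 (mod 715).


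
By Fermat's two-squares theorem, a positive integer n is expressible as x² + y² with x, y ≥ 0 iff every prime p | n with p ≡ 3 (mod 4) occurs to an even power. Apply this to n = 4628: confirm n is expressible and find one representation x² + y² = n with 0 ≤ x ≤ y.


Step 1: Factor n = 4628 = 2^2 · 13 · 89.
Step 2: Check the mod-4 condition on each prime factor: 2 = 2 (special); 13 ≡ 1 (mod 4), exponent 1; 89 ≡ 1 (mod 4), exponent 1.
All primes ≡ 3 (mod 4) appear to even exponent (or don't appear), so by the two-squares theorem n IS expressible as a sum of two squares.
Step 3: Build a representation. Group n = k² · m with k = 2 and m = 13 · 89 = 1157 (a product of primes ≡ 1 (mod 4)); a representation of m scales to one of n via (k·x)² + (k·y)² = k²(x² + y²). Each prime p ≡ 1 (mod 4) is itself a sum of two squares; find a² by testing p − a² for a perfect square:
  13: 13 − 1² = 12, 13 − 2² = 9 = 3² ⇒ 13 = 2² + 3².
  89: 89 − 1² = 88, 89 − 2² = 85, 89 − 3² = 80, 89 − 4² = 73, 89 − 5² = 64 = 8² ⇒ 89 = 5² + 8².
  Combine using the Brahmagupta–Fibonacci identity (a² + b²)(c² + d²) = (ac − bd)² + (ad + bc)² = (ac + bd)² + (ad − bc)²:
  13 · 89 = 1157: from (2² + 3²)(5² + 8²), take (2·5 − 3·8, 2·8 + 3·5) = (10 − 24, 16 + 15) = (-14, 31); dropping signs (only squares matter) gives (14, 31); check 14² + 31² = 196 + 961 = 1157 ✓.
  Scale by k = 2: (2·14, 2·31) = (28, 62).
Step 4: Order so x ≤ y and verify: 28² + 62² = 784 + 3844 = 4628 = n. ✓

n = 4628 = 28² + 62² (one valid representation with x ≤ y).


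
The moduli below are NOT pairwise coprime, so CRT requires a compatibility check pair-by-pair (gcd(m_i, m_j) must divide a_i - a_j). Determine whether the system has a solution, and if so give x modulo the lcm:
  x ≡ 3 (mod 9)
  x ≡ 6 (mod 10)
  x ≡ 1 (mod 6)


Moduli 9, 10, 6 are not pairwise coprime, so CRT works modulo lcm(m_i) when all pairwise compatibility conditions hold.
Pairwise compatibility: gcd(m_i, m_j) must divide a_i - a_j for every pair.
Merge one congruence at a time:
  Start: x ≡ 3 (mod 9).
  Combine with x ≡ 6 (mod 10): gcd(9, 10) = 1; 6 - 3 = 3, which IS divisible by 1, so compatible.
    Write x = 3 + 9·t and substitute into x ≡ 6 (mod 10): 9·t ≡ 6 − 3 = 3 (mod 10).
    The inverse of 9 mod 10 is 9 (since 9·9 = 81 = 8·10 + 1), so t ≡ 9·3 = 27 ≡ 7 (mod 10).
    Then x = 3 + 9·7 = 66, valid modulo lcm(9, 10) = 90: x ≡ 66 (mod 90).
  Combine with x ≡ 1 (mod 6): gcd(90, 6) = 6, and 1 - 66 = -65 is NOT divisible by 6.
    ⇒ system is inconsistent (no integer solution).

No solution (the system is inconsistent).


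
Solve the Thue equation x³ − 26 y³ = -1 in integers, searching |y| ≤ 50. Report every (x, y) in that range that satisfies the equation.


The equation is x³ - 26y³ = -1. For fixed y, x³ = 26·y³ − 1, so a solution requires the RHS to be a perfect cube.
Strategy: iterate y from -50 to 50, compute RHS = 26·y³ − 1, and check whether it is a (positive or negative) perfect cube.
Check small values of y:
  y = 0: RHS = -1 = (-1)³ ⇒ x = -1 works.
  y = 1: RHS = 25 is not a perfect cube.
  y = -1: RHS = -27 = (-3)³ ⇒ x = -3 works.
  y = 2: RHS = 207 is not a perfect cube.
  y = -2: RHS = -209 is not a perfect cube.
  y = 3: RHS = 701 is not a perfect cube.
  y = -3: RHS = -703 is not a perfect cube.
Continuing the search up to |y| = 50 finds no further solutions beyond those listed.
Collected solutions: (-1, 0), (-3, -1).

Solutions (with |y| ≤ 50): (-1, 0), (-3, -1).


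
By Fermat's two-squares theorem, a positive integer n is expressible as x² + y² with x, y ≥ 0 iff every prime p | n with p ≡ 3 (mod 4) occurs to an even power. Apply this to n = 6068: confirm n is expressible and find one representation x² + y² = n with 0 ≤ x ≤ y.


Step 1: Factor n = 6068 = 2^2 · 37 · 41.
Step 2: Check the mod-4 condition on each prime factor: 2 = 2 (special); 37 ≡ 1 (mod 4), exponent 1; 41 ≡ 1 (mod 4), exponent 1.
All primes ≡ 3 (mod 4) appear to even exponent (or don't appear), so by the two-squares theorem n IS expressible as a sum of two squares.
Step 3: Build a representation. Group n = k² · m with k = 2 and m = 37 · 41 = 1517 (a product of primes ≡ 1 (mod 4)); a representation of m scales to one of n via (k·x)² + (k·y)² = k²(x² + y²). Each prime p ≡ 1 (mod 4) is itself a sum of two squares; find a² by testing p − a² for a perfect square:
  37: 37 − 1² = 36 = 6² ⇒ 37 = 1² + 6².
  41: 41 − 1² = 40, 41 − 2² = 37, 41 − 3² = 32, 41 − 4² = 25 = 5² ⇒ 41 = 4² + 5².
  Combine using the Brahmagupta–Fibonacci identity (a² + b²)(c² + d²) = (ac − bd)² + (ad + bc)² = (ac + bd)² + (ad − bc)²:
  37 · 41 = 1517: from (1² + 6²)(4² + 5²), take (1·4 − 6·5, 1·5 + 6·4) = (4 − 30, 5 + 24) = (-26, 29); dropping signs (only squares matter) gives (26, 29); check 26² + 29² = 676 + 841 = 1517 ✓.
  Scale by k = 2: (2·26, 2·29) = (52, 58).
Step 4: Order so x ≤ y and verify: 52² + 58² = 2704 + 3364 = 6068 = n. ✓

n = 6068 = 52² + 58² (one valid representation with x ≤ y).


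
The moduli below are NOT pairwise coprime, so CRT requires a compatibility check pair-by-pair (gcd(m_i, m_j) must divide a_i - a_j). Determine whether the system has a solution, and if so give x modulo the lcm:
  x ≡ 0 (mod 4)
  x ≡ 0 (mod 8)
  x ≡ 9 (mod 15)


Moduli 4, 8, 15 are not pairwise coprime, so CRT works modulo lcm(m_i) when all pairwise compatibility conditions hold.
Pairwise compatibility: gcd(m_i, m_j) must divide a_i - a_j for every pair.
Merge one congruence at a time:
  Start: x ≡ 0 (mod 4).
  Combine with x ≡ 0 (mod 8): gcd(4, 8) = 4; 0 - 0 = 0, which IS divisible by 4, so compatible.
    Write x = 0 + 4·t and substitute into x ≡ 0 (mod 8): 4·t ≡ 0 − 0 = 0 (mod 8).
    Divide the congruence (and modulus) by g = 4: 1·t ≡ 0 (mod 2).
    So t ≡ 0 (mod 2).
    Then x = 0 + 4·0 = 0, valid modulo lcm(4, 8) = 8: x ≡ 0 (mod 8).
  Combine with x ≡ 9 (mod 15): gcd(8, 15) = 1; 9 - 0 = 9, which IS divisible by 1, so compatible.
    Write x = 0 + 8·t and substitute into x ≡ 9 (mod 15): 8·t ≡ 9 − 0 = 9 (mod 15).
    The inverse of 8 mod 15 is 2 (since 8·2 = 16 = 1·15 + 1), so t ≡ 2·9 = 18 ≡ 3 (mod 15).
    Then x = 0 + 8·3 = 24, valid modulo lcm(8, 15) = 120: x ≡ 24 (mod 120).
Verify: 24 mod 4 = 0, 24 mod 8 = 0, 24 mod 15 = 9.

x ≡ 24 (mod 120).


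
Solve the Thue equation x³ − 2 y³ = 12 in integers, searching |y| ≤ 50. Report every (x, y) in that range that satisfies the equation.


The equation is x³ - 2y³ = 12. For fixed y, x³ = 2·y³ + 12, so a solution requires the RHS to be a perfect cube.
Strategy: iterate y from -50 to 50, compute RHS = 2·y³ + 12, and check whether it is a (positive or negative) perfect cube.
Check small values of y:
  y = 0: RHS = 12 is not a perfect cube.
  y = 1: RHS = 14 is not a perfect cube.
  y = -1: RHS = 10 is not a perfect cube.
  y = 2: RHS = 28 is not a perfect cube.
  y = -2: RHS = -4 is not a perfect cube.
  y = 3: RHS = 66 is not a perfect cube.
  y = -3: RHS = -42 is not a perfect cube.
Continuing the search up to |y| = 50 finds no solutions either.
No (x, y) in the scanned range satisfies the equation.

No integer solutions with |y| ≤ 50.


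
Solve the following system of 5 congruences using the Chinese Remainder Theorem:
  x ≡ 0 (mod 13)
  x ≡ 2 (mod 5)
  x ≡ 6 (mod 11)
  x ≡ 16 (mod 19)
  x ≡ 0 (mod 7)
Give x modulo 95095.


Product of moduli M = 13 · 5 · 11 · 19 · 7 = 95095.
Merge one congruence at a time:
  Start: x ≡ 0 (mod 13).
  Combine with x ≡ 2 (mod 5); new modulus lcm = 65.
    Write x = 0 + 13·t and substitute into x ≡ 2 (mod 5): 13·t ≡ 2 − 0 = 2 (mod 5).
    Reduce coefficients mod 5: 3·t ≡ 2 (mod 5).
    The inverse of 3 mod 5 is 2 (since 3·2 = 6 = 1·5 + 1), so t ≡ 2·2 = 4 ≡ 4 (mod 5).
    Then x = 0 + 13·4 = 52, valid modulo lcm(13, 5) = 65: x ≡ 52 (mod 65).
  Combine with x ≡ 6 (mod 11); new modulus lcm = 715.
    Write x = 52 + 65·t and substitute into x ≡ 6 (mod 11): 65·t ≡ 6 − 52 = -46 (mod 11).
    Reduce coefficients mod 11: 10·t ≡ 9 (mod 11).
    The inverse of 10 mod 11 is 10 (since 10·10 = 100 = 9·11 + 1), so t ≡ 10·9 = 90 ≡ 2 (mod 11).
    Then x = 52 + 65·2 = 182, valid modulo lcm(65, 11) = 715: x ≡ 182 (mod 715).
  Combine with x ≡ 16 (mod 19); new modulus lcm = 13585.
    Write x = 182 + 715·t and substitute into x ≡ 16 (mod 19): 715·t ≡ 16 − 182 = -166 (mod 19).
    Reduce coefficients mod 19: 12·t ≡ 5 (mod 19).
    The inverse of 12 mod 19 is 8 (since 12·8 = 96 = 5·19 + 1), so t ≡ 8·5 = 40 ≡ 2 (mod 19).
    Then x = 182 + 715·2 = 1612, valid modulo lcm(715, 19) = 13585: x ≡ 1612 (mod 13585).
  Combine with x ≡ 0 (mod 7); new modulus lcm = 95095.
    Write x = 1612 + 13585·t and substitute into x ≡ 0 (mod 7): 13585·t ≡ 0 − 1612 = -1612 (mod 7).
    Reduce coefficients mod 7: 5·t ≡ 5 (mod 7).
    The inverse of 5 mod 7 is 3 (since 5·3 = 15 = 2·7 + 1), so t ≡ 3·5 = 15 ≡ 1 (mod 7).
    Then x = 1612 + 13585·1 = 15197, valid modulo lcm(13585, 7) = 95095: x ≡ 15197 (mod 95095).
Verify against each original: 15197 mod 13 = 0, 15197 mod 5 = 2, 15197 mod 11 = 6, 15197 mod 19 = 16, 15197 mod 7 = 0.

x ≡ 15197 (mod 95095).


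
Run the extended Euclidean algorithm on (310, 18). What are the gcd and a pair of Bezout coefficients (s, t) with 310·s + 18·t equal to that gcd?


Euclidean algorithm on (310, 18) — divide until remainder is 0:
  310 = 17 · 18 + 4
  18 = 4 · 4 + 2
  4 = 2 · 2 + 0
gcd(310, 18) = 2.
Track Bezout coefficients alongside the remainders: start with r₀ = 310 = a·1 + b·0 (s = 1, t = 0) and r₁ = 18 = a·0 + b·1 (s = 0, t = 1); each new remainder r_{k+1} = r_{k-1} − q_k·r_k inherits s_{k+1} = s_{k-1} − q_k·s_k, t_{k+1} = t_{k-1} − q_k·t_k, so r_k = a·s_k + b·t_k at every step:
  q = 17: r = 4, s = 1 − 17·0 = 1, t = 0 − 17·1 = -17  (check: 310·1 + 18·(-17) = 4)
  q = 4: r = 2, s = 0 − 4·1 = -4, t = 1 − 4·(-17) = 69  (check: 310·(-4) + 18·69 = 2)
The row with r = 2 (the gcd) gives the Bezout coefficients s = -4, t = 69.
Result: 310 · (-4) + 18 · (69) = 2.

gcd(310, 18) = 2; s = -4, t = 69 (check: 310·(-4) + 18·69 = 2).


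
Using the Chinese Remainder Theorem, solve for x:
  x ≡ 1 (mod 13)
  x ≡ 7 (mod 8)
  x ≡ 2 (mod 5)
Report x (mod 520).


Moduli 13, 8, 5 are pairwise coprime; by CRT there is a unique solution modulo M = 13 · 8 · 5 = 520.
Solve pairwise, accumulating the modulus:
  Start with x ≡ 1 (mod 13).
  Combine with x ≡ 7 (mod 8): since gcd(13, 8) = 1, we get a unique residue mod 104.
    Write x = 1 + 13·t and substitute into x ≡ 7 (mod 8): 13·t ≡ 7 − 1 = 6 (mod 8).
    Reduce coefficients mod 8: 5·t ≡ 6 (mod 8).
    The inverse of 5 mod 8 is 5 (since 5·5 = 25 = 3·8 + 1), so t ≡ 5·6 = 30 ≡ 6 (mod 8).
    Then x = 1 + 13·6 = 79, valid modulo lcm(13, 8) = 104: x ≡ 79 (mod 104).
  Combine with x ≡ 2 (mod 5): since gcd(104, 5) = 1, we get a unique residue mod 520.
    Write x = 79 + 104·t and substitute into x ≡ 2 (mod 5): 104·t ≡ 2 − 79 = -77 (mod 5).
    Reduce coefficients mod 5: 4·t ≡ 3 (mod 5).
    The inverse of 4 mod 5 is 4 (since 4·4 = 16 = 3·5 + 1), so t ≡ 4·3 = 12 ≡ 2 (mod 5).
    Then x = 79 + 104·2 = 287, valid modulo lcm(104, 5) = 520: x ≡ 287 (mod 520).
Verify: 287 mod 13 = 1 ✓, 287 mod 8 = 7 ✓, 287 mod 5 = 2 ✓.

x ≡ 287 (mod 520).


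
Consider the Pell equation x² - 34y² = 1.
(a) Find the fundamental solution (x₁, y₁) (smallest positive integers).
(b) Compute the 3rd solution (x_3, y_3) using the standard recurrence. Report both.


Step 1: Find the fundamental solution (x₁, y₁) of x² - 34y² = 1.
  Expand √34 as a continued fraction. a₀ = ⌊√34⌋ = 5; iterate m_{k+1} = d_k·a_k − m_k, d_{k+1} = (34 − m_{k+1}²)/d_k, a_{k+1} = ⌊(a₀ + m_{k+1})/d_{k+1}⌋ (starting m₀ = 0, d₀ = 1), with convergents p_k = a_k·p_{k-1} + p_{k-2}, q_k = a_k·q_{k-1} + q_{k-2} (p₋₁ = 1, q₋₁ = 0):
  k = 0: a₀ = 5; p₀/q₀ = 5/1; p₀² − 34·q₀² = 25 − 34 = -9.
  k = 1: m = 5, d = 9, a = ⌊(5 + 5)/9⌋ = 1; p/q = (1·5 + 1)/(1·1 + 0) = 6/1; p² − 34·q² = 36 − 34 = 2.
  k = 2: m = 4, d = 2, a = ⌊(5 + 4)/2⌋ = 4; p/q = (4·6 + 5)/(4·1 + 1) = 29/5; p² − 34·q² = 841 − 850 = -9.
  k = 3: m = 4, d = 9, a = ⌊(5 + 4)/9⌋ = 1; p/q = (1·29 + 6)/(1·5 + 1) = 35/6; p² − 34·q² = 1225 − 1224 = 1.
  The first convergent with p² − 34·q² = 1 gives the fundamental solution (x₁, y₁) = (35, 6).
Step 2: Apply the recurrence (x_{n+1}, y_{n+1}) = (x₁x_n + 34y₁y_n, x₁y_n + y₁x_n) repeatedly.
  From (x_1, y_1) = (35, 6): x_2 = 35·35 + 34·6·6 = 2449; y_2 = 35·6 + 6·35 = 420.
  From (x_2, y_2) = (2449, 420): x_3 = 35·2449 + 34·6·420 = 171395; y_3 = 35·420 + 6·2449 = 29394.
Step 3: Verify x_3² - 34·y_3² = 29376246025 - 29376246024 = 1 (should be 1). ✓

(x_1, y_1) = (35, 6); (x_3, y_3) = (171395, 29394).


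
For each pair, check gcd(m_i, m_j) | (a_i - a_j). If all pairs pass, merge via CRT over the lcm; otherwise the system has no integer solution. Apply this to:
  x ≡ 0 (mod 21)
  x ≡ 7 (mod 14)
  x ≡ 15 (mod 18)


Moduli 21, 14, 18 are not pairwise coprime, so CRT works modulo lcm(m_i) when all pairwise compatibility conditions hold.
Pairwise compatibility: gcd(m_i, m_j) must divide a_i - a_j for every pair.
Merge one congruence at a time:
  Start: x ≡ 0 (mod 21).
  Combine with x ≡ 7 (mod 14): gcd(21, 14) = 7; 7 - 0 = 7, which IS divisible by 7, so compatible.
    Write x = 0 + 21·t and substitute into x ≡ 7 (mod 14): 21·t ≡ 7 − 0 = 7 (mod 14).
    Divide the congruence (and modulus) by g = 7: 3·t ≡ 1 (mod 2).
    Reduce coefficients mod 2: 1·t ≡ 1 (mod 2).
    So t ≡ 1 (mod 2).
    Then x = 0 + 21·1 = 21, valid modulo lcm(21, 14) = 42: x ≡ 21 (mod 42).
  Combine with x ≡ 15 (mod 18): gcd(42, 18) = 6; 15 - 21 = -6, which IS divisible by 6, so compatible.
    Write x = 21 + 42·t and substitute into x ≡ 15 (mod 18): 42·t ≡ 15 − 21 = -6 (mod 18).
    Divide the congruence (and modulus) by g = 6: 7·t ≡ -1 (mod 3).
    Reduce coefficients mod 3: 1·t ≡ 2 (mod 3).
    So t ≡ 2 (mod 3).
    Then x = 21 + 42·2 = 105, valid modulo lcm(42, 18) = 126: x ≡ 105 (mod 126).
Verify: 105 mod 21 = 0, 105 mod 14 = 7, 105 mod 18 = 15.

x ≡ 105 (mod 126).


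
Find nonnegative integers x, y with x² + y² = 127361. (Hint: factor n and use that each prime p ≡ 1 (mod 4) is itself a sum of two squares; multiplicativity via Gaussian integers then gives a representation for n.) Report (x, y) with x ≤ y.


Step 1: Factor n = 127361 = 13 · 97 · 101.
Step 2: Check the mod-4 condition on each prime factor: 13 ≡ 1 (mod 4), exponent 1; 97 ≡ 1 (mod 4), exponent 1; 101 ≡ 1 (mod 4), exponent 1.
All primes ≡ 3 (mod 4) appear to even exponent (or don't appear), so by the two-squares theorem n IS expressible as a sum of two squares.
Step 3: Build a representation. Here n = 13 · 97 · 101 is a product of primes ≡ 1 (mod 4). Each prime p ≡ 1 (mod 4) is itself a sum of two squares; find a² by testing p − a² for a perfect square:
  13: 13 − 1² = 12, 13 − 2² = 9 = 3² ⇒ 13 = 2² + 3².
  97: 97 − 1² = 96, 97 − 2² = 93, 97 − 3² = 88, 97 − 4² = 81 = 9² ⇒ 97 = 4² + 9².
  101: 101 − 1² = 100 = 10² ⇒ 101 = 1² + 10².
  Combine using the Brahmagupta–Fibonacci identity (a² + b²)(c² + d²) = (ac − bd)² + (ad + bc)² = (ac + bd)² + (ad − bc)²:
  13 · 97 = 1261: from (2² + 3²)(4² + 9²), take (2·4 − 3·9, 2·9 + 3·4) = (8 − 27, 18 + 12) = (-19, 30); dropping signs (only squares matter) gives (19, 30); check 19² + 30² = 361 + 900 = 1261 ✓.
  1261 · 101 = 127361: from (19² + 30²)(1² + 10²), take (19·1 − 30·10, 19·10 + 30·1) = (19 − 300, 190 + 30) = (-281, 220); dropping signs (only squares matter) gives (281, 220); check 281² + 220² = 78961 + 48400 = 127361 ✓.
Step 4: Order so x ≤ y and verify: 220² + 281² = 48400 + 78961 = 127361 = n. ✓

n = 127361 = 220² + 281² (one valid representation with x ≤ y).


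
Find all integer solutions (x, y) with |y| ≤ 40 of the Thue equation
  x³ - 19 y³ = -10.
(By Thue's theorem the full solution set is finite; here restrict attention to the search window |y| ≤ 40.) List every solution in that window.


The equation is x³ - 19y³ = -10. For fixed y, x³ = 19·y³ − 10, so a solution requires the RHS to be a perfect cube.
Strategy: iterate y from -40 to 40, compute RHS = 19·y³ − 10, and check whether it is a (positive or negative) perfect cube.
Check small values of y:
  y = 0: RHS = -10 is not a perfect cube.
  y = 1: RHS = 9 is not a perfect cube.
  y = -1: RHS = -29 is not a perfect cube.
  y = 2: RHS = 142 is not a perfect cube.
  y = -2: RHS = -162 is not a perfect cube.
  y = 3: RHS = 503 is not a perfect cube.
  y = -3: RHS = -523 is not a perfect cube.
Continuing the search up to |y| = 40 finds no solutions either.
No (x, y) in the scanned range satisfies the equation.

No integer solutions with |y| ≤ 40.


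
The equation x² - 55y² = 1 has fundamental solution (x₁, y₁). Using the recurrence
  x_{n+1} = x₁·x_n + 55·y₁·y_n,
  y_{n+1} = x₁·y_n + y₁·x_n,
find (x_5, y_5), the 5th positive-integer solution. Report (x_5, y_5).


Step 1: Find the fundamental solution (x₁, y₁) of x² - 55y² = 1.
  Expand √55 as a continued fraction. a₀ = ⌊√55⌋ = 7; iterate m_{k+1} = d_k·a_k − m_k, d_{k+1} = (55 − m_{k+1}²)/d_k, a_{k+1} = ⌊(a₀ + m_{k+1})/d_{k+1}⌋ (starting m₀ = 0, d₀ = 1), with convergents p_k = a_k·p_{k-1} + p_{k-2}, q_k = a_k·q_{k-1} + q_{k-2} (p₋₁ = 1, q₋₁ = 0):
  k = 0: a₀ = 7; p₀/q₀ = 7/1; p₀² − 55·q₀² = 49 − 55 = -6.
  k = 1: m = 7, d = 6, a = ⌊(7 + 7)/6⌋ = 2; p/q = (2·7 + 1)/(2·1 + 0) = 15/2; p² − 55·q² = 225 − 220 = 5.
  k = 2: m = 5, d = 5, a = ⌊(7 + 5)/5⌋ = 2; p/q = (2·15 + 7)/(2·2 + 1) = 37/5; p² − 55·q² = 1369 − 1375 = -6.
  k = 3: m = 5, d = 6, a = ⌊(7 + 5)/6⌋ = 2; p/q = (2·37 + 15)/(2·5 + 2) = 89/12; p² − 55·q² = 7921 − 7920 = 1.
  The first convergent with p² − 55·q² = 1 gives the fundamental solution (x₁, y₁) = (89, 12).
Step 2: Apply the recurrence (x_{n+1}, y_{n+1}) = (x₁x_n + 55y₁y_n, x₁y_n + y₁x_n) repeatedly.
  From (x_1, y_1) = (89, 12): x_2 = 89·89 + 55·12·12 = 15841; y_2 = 89·12 + 12·89 = 2136.
  From (x_2, y_2) = (15841, 2136): x_3 = 89·15841 + 55·12·2136 = 2819609; y_3 = 89·2136 + 12·15841 = 380196.
  From (x_3, y_3) = (2819609, 380196): x_4 = 89·2819609 + 55·12·380196 = 501874561; y_4 = 89·380196 + 12·2819609 = 67672752.
  From (x_4, y_4) = (501874561, 67672752): x_5 = 89·501874561 + 55·12·67672752 = 89330852249; y_5 = 89·67672752 + 12·501874561 = 12045369660.
Step 3: Verify x_5² - 55·y_5² = 7980001163532668358001 - 7980001163532668358000 = 1 (should be 1). ✓

(x_1, y_1) = (89, 12); (x_5, y_5) = (89330852249, 12045369660).


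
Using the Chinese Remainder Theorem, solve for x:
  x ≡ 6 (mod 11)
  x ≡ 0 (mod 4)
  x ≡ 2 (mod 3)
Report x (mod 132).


Moduli 11, 4, 3 are pairwise coprime; by CRT there is a unique solution modulo M = 11 · 4 · 3 = 132.
Solve pairwise, accumulating the modulus:
  Start with x ≡ 6 (mod 11).
  Combine with x ≡ 0 (mod 4): since gcd(11, 4) = 1, we get a unique residue mod 44.
    Write x = 6 + 11·t and substitute into x ≡ 0 (mod 4): 11·t ≡ 0 − 6 = -6 (mod 4).
    Reduce coefficients mod 4: 3·t ≡ 2 (mod 4).
    The inverse of 3 mod 4 is 3 (since 3·3 = 9 = 2·4 + 1), so t ≡ 3·2 = 6 ≡ 2 (mod 4).
    Then x = 6 + 11·2 = 28, valid modulo lcm(11, 4) = 44: x ≡ 28 (mod 44).
  Combine with x ≡ 2 (mod 3): since gcd(44, 3) = 1, we get a unique residue mod 132.
    Write x = 28 + 44·t and substitute into x ≡ 2 (mod 3): 44·t ≡ 2 − 28 = -26 (mod 3).
    Reduce coefficients mod 3: 2·t ≡ 1 (mod 3).
    The inverse of 2 mod 3 is 2 (since 2·2 = 4 = 1·3 + 1), so t ≡ 2·1 = 2 ≡ 2 (mod 3).
    Then x = 28 + 44·2 = 116, valid modulo lcm(44, 3) = 132: x ≡ 116 (mod 132).
Verify: 116 mod 11 = 6 ✓, 116 mod 4 = 0 ✓, 116 mod 3 = 2 ✓.

x ≡ 116 (mod 132).


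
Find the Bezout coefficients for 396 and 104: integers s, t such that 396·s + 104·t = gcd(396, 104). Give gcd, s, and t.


Euclidean algorithm on (396, 104) — divide until remainder is 0:
  396 = 3 · 104 + 84
  104 = 1 · 84 + 20
  84 = 4 · 20 + 4
  20 = 5 · 4 + 0
gcd(396, 104) = 4.
Track Bezout coefficients alongside the remainders: start with r₀ = 396 = a·1 + b·0 (s = 1, t = 0) and r₁ = 104 = a·0 + b·1 (s = 0, t = 1); each new remainder r_{k+1} = r_{k-1} − q_k·r_k inherits s_{k+1} = s_{k-1} − q_k·s_k, t_{k+1} = t_{k-1} − q_k·t_k, so r_k = a·s_k + b·t_k at every step:
  q = 3: r = 84, s = 1 − 3·0 = 1, t = 0 − 3·1 = -3  (check: 396·1 + 104·(-3) = 84)
  q = 1: r = 20, s = 0 − 1·1 = -1, t = 1 − 1·(-3) = 4  (check: 396·(-1) + 104·4 = 20)
  q = 4: r = 4, s = 1 − 4·(-1) = 5, t = -3 − 4·4 = -19  (check: 396·5 + 104·(-19) = 4)
The row with r = 4 (the gcd) gives the Bezout coefficients s = 5, t = -19.
Result: 396 · (5) + 104 · (-19) = 4.

gcd(396, 104) = 4; s = 5, t = -19 (check: 396·5 + 104·(-19) = 4).


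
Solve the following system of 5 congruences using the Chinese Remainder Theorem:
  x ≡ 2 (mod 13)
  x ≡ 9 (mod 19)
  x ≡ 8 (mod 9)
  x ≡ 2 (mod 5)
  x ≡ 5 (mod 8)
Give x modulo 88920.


Product of moduli M = 13 · 19 · 9 · 5 · 8 = 88920.
Merge one congruence at a time:
  Start: x ≡ 2 (mod 13).
  Combine with x ≡ 9 (mod 19); new modulus lcm = 247.
    Write x = 2 + 13·t and substitute into x ≡ 9 (mod 19): 13·t ≡ 9 − 2 = 7 (mod 19).
    The inverse of 13 mod 19 is 3 (since 13·3 = 39 = 2·19 + 1), so t ≡ 3·7 = 21 ≡ 2 (mod 19).
    Then x = 2 + 13·2 = 28, valid modulo lcm(13, 19) = 247: x ≡ 28 (mod 247).
  Combine with x ≡ 8 (mod 9); new modulus lcm = 2223.
    Write x = 28 + 247·t and substitute into x ≡ 8 (mod 9): 247·t ≡ 8 − 28 = -20 (mod 9).
    Reduce coefficients mod 9: 4·t ≡ 7 (mod 9).
    The inverse of 4 mod 9 is 7 (since 4·7 = 28 = 3·9 + 1), so t ≡ 7·7 = 49 ≡ 4 (mod 9).
    Then x = 28 + 247·4 = 1016, valid modulo lcm(247, 9) = 2223: x ≡ 1016 (mod 2223).
  Combine with x ≡ 2 (mod 5); new modulus lcm = 11115.
    Write x = 1016 + 2223·t and substitute into x ≡ 2 (mod 5): 2223·t ≡ 2 − 1016 = -1014 (mod 5).
    Reduce coefficients mod 5: 3·t ≡ 1 (mod 5).
    The inverse of 3 mod 5 is 2 (since 3·2 = 6 = 1·5 + 1), so t ≡ 2·1 = 2 ≡ 2 (mod 5).
    Then x = 1016 + 2223·2 = 5462, valid modulo lcm(2223, 5) = 11115: x ≡ 5462 (mod 11115).
  Combine with x ≡ 5 (mod 8); new modulus lcm = 88920.
    Write x = 5462 + 11115·t and substitute into x ≡ 5 (mod 8): 11115·t ≡ 5 − 5462 = -5457 (mod 8).
    Reduce coefficients mod 8: 3·t ≡ 7 (mod 8).
    The inverse of 3 mod 8 is 3 (since 3·3 = 9 = 1·8 + 1), so t ≡ 3·7 = 21 ≡ 5 (mod 8).
    Then x = 5462 + 11115·5 = 61037, valid modulo lcm(11115, 8) = 88920: x ≡ 61037 (mod 88920).
Verify against each original: 61037 mod 13 = 2, 61037 mod 19 = 9, 61037 mod 9 = 8, 61037 mod 5 = 2, 61037 mod 8 = 5.

x ≡ 61037 (mod 88920).


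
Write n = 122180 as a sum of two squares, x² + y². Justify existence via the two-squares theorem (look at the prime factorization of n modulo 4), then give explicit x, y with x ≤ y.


Step 1: Factor n = 122180 = 2^2 · 5 · 41 · 149.
Step 2: Check the mod-4 condition on each prime factor: 2 = 2 (special); 5 ≡ 1 (mod 4), exponent 1; 41 ≡ 1 (mod 4), exponent 1; 149 ≡ 1 (mod 4), exponent 1.
All primes ≡ 3 (mod 4) appear to even exponent (or don't appear), so by the two-squares theorem n IS expressible as a sum of two squares.
Step 3: Build a representation. Group n = k² · m with k = 2 and m = 5 · 41 · 149 = 30545 (a product of primes ≡ 1 (mod 4)); a representation of m scales to one of n via (k·x)² + (k·y)² = k²(x² + y²). Each prime p ≡ 1 (mod 4) is itself a sum of two squares; find a² by testing p − a² for a perfect square:
  5: 5 − 1² = 4 = 2² ⇒ 5 = 1² + 2².
  41: 41 − 1² = 40, 41 − 2² = 37, 41 − 3² = 32, 41 − 4² = 25 = 5² ⇒ 41 = 4² + 5².
  149: 149 − 1² = 148, 149 − 2² = 145, 149 − 3² = 140, 149 − 4² = 133, 149 − 5² = 124, 149 − 6² = 113, 149 − 7² = 100 = 10² ⇒ 149 = 7² + 10².
  Combine using the Brahmagupta–Fibonacci identity (a² + b²)(c² + d²) = (ac − bd)² + (ad + bc)² = (ac + bd)² + (ad − bc)²:
  5 · 41 = 205: from (1² + 2²)(4² + 5²), take (1·4 − 2·5, 1·5 + 2·4) = (4 − 10, 5 + 8) = (-6, 13); dropping signs (only squares matter) gives (6, 13); check 6² + 13² = 36 + 169 = 205 ✓.
  205 · 149 = 30545: from (6² + 13²)(7² + 10²), take (6·7 − 13·10, 6·10 + 13·7) = (42 − 130, 60 + 91) = (-88, 151); dropping signs (only squares matter) gives (88, 151); check 88² + 151² = 7744 + 22801 = 30545 ✓.
  Scale by k = 2: (2·88, 2·151) = (176, 302).
Step 4: Order so x ≤ y and verify: 176² + 302² = 30976 + 91204 = 122180 = n. ✓

n = 122180 = 176² + 302² (one valid representation with x ≤ y).


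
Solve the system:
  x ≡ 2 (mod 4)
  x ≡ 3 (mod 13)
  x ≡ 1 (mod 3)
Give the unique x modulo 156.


Moduli 4, 13, 3 are pairwise coprime; by CRT there is a unique solution modulo M = 4 · 13 · 3 = 156.
Solve pairwise, accumulating the modulus:
  Start with x ≡ 2 (mod 4).
  Combine with x ≡ 3 (mod 13): since gcd(4, 13) = 1, we get a unique residue mod 52.
    Write x = 2 + 4·t and substitute into x ≡ 3 (mod 13): 4·t ≡ 3 − 2 = 1 (mod 13).
    The inverse of 4 mod 13 is 10 (since 4·10 = 40 = 3·13 + 1), so t ≡ 10·1 = 10 ≡ 10 (mod 13).
    Then x = 2 + 4·10 = 42, valid modulo lcm(4, 13) = 52: x ≡ 42 (mod 52).
  Combine with x ≡ 1 (mod 3): since gcd(52, 3) = 1, we get a unique residue mod 156.
    Write x = 42 + 52·t and substitute into x ≡ 1 (mod 3): 52·t ≡ 1 − 42 = -41 (mod 3).
    Reduce coefficients mod 3: 1·t ≡ 1 (mod 3).
    So t ≡ 1 (mod 3).
    Then x = 42 + 52·1 = 94, valid modulo lcm(52, 3) = 156: x ≡ 94 (mod 156).
Verify: 94 mod 4 = 2 ✓, 94 mod 13 = 3 ✓, 94 mod 3 = 1 ✓.

x ≡ 94 (mod 156).


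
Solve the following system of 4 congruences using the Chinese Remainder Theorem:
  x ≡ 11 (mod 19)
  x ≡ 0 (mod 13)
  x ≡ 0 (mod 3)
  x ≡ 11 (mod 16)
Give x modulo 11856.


Product of moduli M = 19 · 13 · 3 · 16 = 11856.
Merge one congruence at a time:
  Start: x ≡ 11 (mod 19).
  Combine with x ≡ 0 (mod 13); new modulus lcm = 247.
    Write x = 11 + 19·t and substitute into x ≡ 0 (mod 13): 19·t ≡ 0 − 11 = -11 (mod 13).
    Reduce coefficients mod 13: 6·t ≡ 2 (mod 13).
    The inverse of 6 mod 13 is 11 (since 6·11 = 66 = 5·13 + 1), so t ≡ 11·2 = 22 ≡ 9 (mod 13).
    Then x = 11 + 19·9 = 182, valid modulo lcm(19, 13) = 247: x ≡ 182 (mod 247).
  Combine with x ≡ 0 (mod 3); new modulus lcm = 741.
    Write x = 182 + 247·t and substitute into x ≡ 0 (mod 3): 247·t ≡ 0 − 182 = -182 (mod 3).
    Reduce coefficients mod 3: 1·t ≡ 1 (mod 3).
    So t ≡ 1 (mod 3).
    Then x = 182 + 247·1 = 429, valid modulo lcm(247, 3) = 741: x ≡ 429 (mod 741).
  Combine with x ≡ 11 (mod 16); new modulus lcm = 11856.
    Write x = 429 + 741·t and substitute into x ≡ 11 (mod 16): 741·t ≡ 11 − 429 = -418 (mod 16).
    Reduce coefficients mod 16: 5·t ≡ 14 (mod 16).
    The inverse of 5 mod 16 is 13 (since 5·13 = 65 = 4·16 + 1), so t ≡ 13·14 = 182 ≡ 6 (mod 16).
    Then x = 429 + 741·6 = 4875, valid modulo lcm(741, 16) = 11856: x ≡ 4875 (mod 11856).
Verify against each original: 4875 mod 19 = 11, 4875 mod 13 = 0, 4875 mod 3 = 0, 4875 mod 16 = 11.

x ≡ 4875 (mod 11856).


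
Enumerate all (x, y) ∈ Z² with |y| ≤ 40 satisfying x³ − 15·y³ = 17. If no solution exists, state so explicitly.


The equation is x³ - 15y³ = 17. For fixed y, x³ = 15·y³ + 17, so a solution requires the RHS to be a perfect cube.
Strategy: iterate y from -40 to 40, compute RHS = 15·y³ + 17, and check whether it is a (positive or negative) perfect cube.
Check small values of y:
  y = 0: RHS = 17 is not a perfect cube.
  y = 1: RHS = 32 is not a perfect cube.
  y = -1: RHS = 2 is not a perfect cube.
  y = 2: RHS = 137 is not a perfect cube.
  y = -2: RHS = -103 is not a perfect cube.
  y = 3: RHS = 422 is not a perfect cube.
  y = -3: RHS = -388 is not a perfect cube.
Continuing the search up to |y| = 40 finds no solutions either.
No (x, y) in the scanned range satisfies the equation.

No integer solutions with |y| ≤ 40.


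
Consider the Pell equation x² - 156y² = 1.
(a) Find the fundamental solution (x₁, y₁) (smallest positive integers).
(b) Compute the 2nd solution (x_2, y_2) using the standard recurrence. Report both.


Step 1: Find the fundamental solution (x₁, y₁) of x² - 156y² = 1.
  Expand √156 as a continued fraction. a₀ = ⌊√156⌋ = 12; iterate m_{k+1} = d_k·a_k − m_k, d_{k+1} = (156 − m_{k+1}²)/d_k, a_{k+1} = ⌊(a₀ + m_{k+1})/d_{k+1}⌋ (starting m₀ = 0, d₀ = 1), with convergents p_k = a_k·p_{k-1} + p_{k-2}, q_k = a_k·q_{k-1} + q_{k-2} (p₋₁ = 1, q₋₁ = 0):
  k = 0: a₀ = 12; p₀/q₀ = 12/1; p₀² − 156·q₀² = 144 − 156 = -12.
  k = 1: m = 12, d = 12, a = ⌊(12 + 12)/12⌋ = 2; p/q = (2·12 + 1)/(2·1 + 0) = 25/2; p² − 156·q² = 625 − 624 = 1.
  The first convergent with p² − 156·q² = 1 gives the fundamental solution (x₁, y₁) = (25, 2).
Step 2: Apply the recurrence (x_{n+1}, y_{n+1}) = (x₁x_n + 156y₁y_n, x₁y_n + y₁x_n) repeatedly.
  From (x_1, y_1) = (25, 2): x_2 = 25·25 + 156·2·2 = 1249; y_2 = 25·2 + 2·25 = 100.
Step 3: Verify x_2² - 156·y_2² = 1560001 - 1560000 = 1 (should be 1). ✓

(x_1, y_1) = (25, 2); (x_2, y_2) = (1249, 100).


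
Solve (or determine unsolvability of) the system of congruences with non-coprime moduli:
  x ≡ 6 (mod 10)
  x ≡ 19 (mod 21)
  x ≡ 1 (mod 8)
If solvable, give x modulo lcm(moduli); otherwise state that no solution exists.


Moduli 10, 21, 8 are not pairwise coprime, so CRT works modulo lcm(m_i) when all pairwise compatibility conditions hold.
Pairwise compatibility: gcd(m_i, m_j) must divide a_i - a_j for every pair.
Merge one congruence at a time:
  Start: x ≡ 6 (mod 10).
  Combine with x ≡ 19 (mod 21): gcd(10, 21) = 1; 19 - 6 = 13, which IS divisible by 1, so compatible.
    Write x = 6 + 10·t and substitute into x ≡ 19 (mod 21): 10·t ≡ 19 − 6 = 13 (mod 21).
    The inverse of 10 mod 21 is 19 (since 10·19 = 190 = 9·21 + 1), so t ≡ 19·13 = 247 ≡ 16 (mod 21).
    Then x = 6 + 10·16 = 166, valid modulo lcm(10, 21) = 210: x ≡ 166 (mod 210).
  Combine with x ≡ 1 (mod 8): gcd(210, 8) = 2, and 1 - 166 = -165 is NOT divisible by 2.
    ⇒ system is inconsistent (no integer solution).

No solution (the system is inconsistent).


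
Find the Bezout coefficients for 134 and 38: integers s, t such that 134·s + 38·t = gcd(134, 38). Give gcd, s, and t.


Euclidean algorithm on (134, 38) — divide until remainder is 0:
  134 = 3 · 38 + 20
  38 = 1 · 20 + 18
  20 = 1 · 18 + 2
  18 = 9 · 2 + 0
gcd(134, 38) = 2.
Track Bezout coefficients alongside the remainders: start with r₀ = 134 = a·1 + b·0 (s = 1, t = 0) and r₁ = 38 = a·0 + b·1 (s = 0, t = 1); each new remainder r_{k+1} = r_{k-1} − q_k·r_k inherits s_{k+1} = s_{k-1} − q_k·s_k, t_{k+1} = t_{k-1} − q_k·t_k, so r_k = a·s_k + b·t_k at every step:
  q = 3: r = 20, s = 1 − 3·0 = 1, t = 0 − 3·1 = -3  (check: 134·1 + 38·(-3) = 20)
  q = 1: r = 18, s = 0 − 1·1 = -1, t = 1 − 1·(-3) = 4  (check: 134·(-1) + 38·4 = 18)
  q = 1: r = 2, s = 1 − 1·(-1) = 2, t = -3 − 1·4 = -7  (check: 134·2 + 38·(-7) = 2)
The row with r = 2 (the gcd) gives the Bezout coefficients s = 2, t = -7.
Result: 134 · (2) + 38 · (-7) = 2.

gcd(134, 38) = 2; s = 2, t = -7 (check: 134·2 + 38·(-7) = 2).


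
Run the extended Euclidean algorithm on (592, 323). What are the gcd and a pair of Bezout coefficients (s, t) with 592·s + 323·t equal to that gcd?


Euclidean algorithm on (592, 323) — divide until remainder is 0:
  592 = 1 · 323 + 269
  323 = 1 · 269 + 54
  269 = 4 · 54 + 53
  54 = 1 · 53 + 1
  53 = 53 · 1 + 0
gcd(592, 323) = 1.
Track Bezout coefficients alongside the remainders: start with r₀ = 592 = a·1 + b·0 (s = 1, t = 0) and r₁ = 323 = a·0 + b·1 (s = 0, t = 1); each new remainder r_{k+1} = r_{k-1} − q_k·r_k inherits s_{k+1} = s_{k-1} − q_k·s_k, t_{k+1} = t_{k-1} − q_k·t_k, so r_k = a·s_k + b·t_k at every step:
  q = 1: r = 269, s = 1 − 1·0 = 1, t = 0 − 1·1 = -1  (check: 592·1 + 323·(-1) = 269)
  q = 1: r = 54, s = 0 − 1·1 = -1, t = 1 − 1·(-1) = 2  (check: 592·(-1) + 323·2 = 54)
  q = 4: r = 53, s = 1 − 4·(-1) = 5, t = -1 − 4·2 = -9  (check: 592·5 + 323·(-9) = 53)
  q = 1: r = 1, s = -1 − 1·5 = -6, t = 2 − 1·(-9) = 11  (check: 592·(-6) + 323·11 = 1)
The row with r = 1 (the gcd) gives the Bezout coefficients s = -6, t = 11.
Result: 592 · (-6) + 323 · (11) = 1.

gcd(592, 323) = 1; s = -6, t = 11 (check: 592·(-6) + 323·11 = 1).
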